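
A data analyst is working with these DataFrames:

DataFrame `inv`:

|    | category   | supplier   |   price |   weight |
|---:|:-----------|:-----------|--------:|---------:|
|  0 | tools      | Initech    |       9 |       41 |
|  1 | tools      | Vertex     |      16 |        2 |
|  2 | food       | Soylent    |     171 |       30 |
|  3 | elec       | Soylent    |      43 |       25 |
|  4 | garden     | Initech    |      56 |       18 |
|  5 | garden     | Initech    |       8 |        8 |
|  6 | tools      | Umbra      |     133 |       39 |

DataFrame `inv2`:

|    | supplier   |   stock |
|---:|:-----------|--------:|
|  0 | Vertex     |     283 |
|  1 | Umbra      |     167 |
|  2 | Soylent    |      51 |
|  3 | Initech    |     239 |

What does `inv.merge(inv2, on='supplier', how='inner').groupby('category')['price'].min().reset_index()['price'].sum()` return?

231

merge on 'supplier' (how='inner') → 7 rows:
  category supplier  price  weight  stock
0    tools  Initech      9      41    239
1    tools   Vertex     16       2    283
2     food  Soylent    171      30     51
3     elec  Soylent     43      25     51
4   garden  Initech     56      18    239
5   garden  Initech      8       8    239
6    tools    Umbra    133      39    167
group by category, min of price:
category
elec       43
food      171
garden      8
tools       9
Name: price, dtype: int64
reset_index():
  category  price
0     elec     43
1     food    171
2   garden      8
3    tools      9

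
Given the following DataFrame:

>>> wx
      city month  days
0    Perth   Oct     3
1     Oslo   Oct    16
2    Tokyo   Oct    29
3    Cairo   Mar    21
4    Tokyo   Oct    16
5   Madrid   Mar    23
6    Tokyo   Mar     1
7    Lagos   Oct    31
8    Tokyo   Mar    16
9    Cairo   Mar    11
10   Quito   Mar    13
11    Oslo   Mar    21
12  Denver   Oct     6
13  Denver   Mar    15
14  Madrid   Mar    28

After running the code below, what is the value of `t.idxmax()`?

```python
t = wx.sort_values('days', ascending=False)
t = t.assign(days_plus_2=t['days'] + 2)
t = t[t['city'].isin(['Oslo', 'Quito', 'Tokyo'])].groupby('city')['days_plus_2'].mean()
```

sort by days descending:
      city month  days
7    Lagos   Oct    31
2    Tokyo   Oct    29
14  Madrid   Mar    28
5   Madrid   Mar    23
3    Cairo   Mar    21
11    Oslo   Mar    21
1     Oslo   Oct    16
4    Tokyo   Oct    16
8    Tokyo   Mar    16
13  Denver   Mar    15
10   Quito   Mar    13
9    Cairo   Mar    11
12  Denver   Oct     6
0    Perth   Oct     3
6    Tokyo   Mar     1
add column days_plus_2 = t['days'] + 2:
      city month  days  days_plus_2
7    Lagos   Oct    31           33
2    Tokyo   Oct    29           31
14  Madrid   Mar    28           30
5   Madrid   Mar    23           25
3    Cairo   Mar    21           23
11    Oslo   Mar    21           23
1     Oslo   Oct    16           18
4    Tokyo   Oct    16           18
8    Tokyo   Mar    16           18
13  Denver   Mar    15           17
10   Quito   Mar    13           15
9    Cairo   Mar    11           13
12  Denver   Oct     6            8
0    Perth   Oct     3            5
6    Tokyo   Mar     1            3
filter rows where city in ['Oslo', 'Quito', 'Tokyo']:
     city month  days  days_plus_2
2   Tokyo   Oct    29           31
11   Oslo   Mar    21           23
1    Oslo   Oct    16           18
4   Tokyo   Oct    16           18
8   Tokyo   Mar    16           18
10  Quito   Mar    13           15
6   Tokyo   Mar     1            3
group by city, mean of days_plus_2:
city
Oslo     20.5
Quito    15.0
Tokyo    17.5
Name: days_plus_2, dtype: float64

Oslo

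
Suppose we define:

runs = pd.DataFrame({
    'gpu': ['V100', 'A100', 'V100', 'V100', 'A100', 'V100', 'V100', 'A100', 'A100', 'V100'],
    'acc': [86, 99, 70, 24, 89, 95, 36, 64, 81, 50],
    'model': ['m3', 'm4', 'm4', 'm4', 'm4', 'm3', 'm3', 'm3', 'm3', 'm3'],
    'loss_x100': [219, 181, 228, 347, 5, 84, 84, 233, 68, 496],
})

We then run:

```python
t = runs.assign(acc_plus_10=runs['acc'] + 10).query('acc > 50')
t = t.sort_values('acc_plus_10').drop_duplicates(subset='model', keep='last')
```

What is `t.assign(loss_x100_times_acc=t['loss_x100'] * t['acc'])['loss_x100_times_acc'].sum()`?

25899

add column acc_plus_10 = runs['acc'] + 10:
    gpu  acc model  loss_x100  acc_plus_10
0  V100   86    m3        219           96
1  A100   99    m4        181          109
2  V100   70    m4        228           80
3  V100   24    m4        347           34
4  A100   89    m4          5           99
5  V100   95    m3         84          105
6  V100   36    m3         84           46
7  A100   64    m3        233           74
8  A100   81    m3         68           91
9  V100   50    m3        496           60
filter rows where acc > 50:
    gpu  acc model  loss_x100  acc_plus_10
0  V100   86    m3        219           96
1  A100   99    m4        181          109
2  V100   70    m4        228           80
4  A100   89    m4          5           99
5  V100   95    m3         84          105
7  A100   64    m3        233           74
8  A100   81    m3         68           91
sort by acc_plus_10:
    gpu  acc model  loss_x100  acc_plus_10
7  A100   64    m3        233           74
2  V100   70    m4        228           80
8  A100   81    m3         68           91
0  V100   86    m3        219           96
4  A100   89    m4          5           99
5  V100   95    m3         84          105
1  A100   99    m4        181          109
drop duplicate model (keep=last):
    gpu  acc model  loss_x100  acc_plus_10
5  V100   95    m3         84          105
1  A100   99    m4        181          109
add column loss_x100_times_acc = t['loss_x100'] * t['acc']:
    gpu  acc model  loss_x100  acc_plus_10  loss_x100_times_acc
5  V100   95    m3         84          105                 7980
1  A100   99    m4        181          109                17919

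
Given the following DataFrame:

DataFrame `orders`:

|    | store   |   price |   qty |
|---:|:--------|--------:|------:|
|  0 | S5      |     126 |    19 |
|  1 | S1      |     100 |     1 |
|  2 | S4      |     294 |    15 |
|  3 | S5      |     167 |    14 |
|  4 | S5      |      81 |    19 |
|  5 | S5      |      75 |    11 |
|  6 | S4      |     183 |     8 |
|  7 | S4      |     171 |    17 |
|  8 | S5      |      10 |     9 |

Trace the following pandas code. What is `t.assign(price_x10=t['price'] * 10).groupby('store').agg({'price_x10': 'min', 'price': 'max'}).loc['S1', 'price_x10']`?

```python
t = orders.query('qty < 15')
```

1000

filter rows where qty < 15:
  store  price  qty
1    S1    100    1
3    S5    167   14
5    S5     75   11
6    S4    183    8
8    S5     10    9
add column price_x10 = t['price'] * 10:
  store  price  qty  price_x10
1    S1    100    1       1000
3    S5    167   14       1670
5    S5     75   11        750
6    S4    183    8       1830
8    S5     10    9        100
group by store: min(price_x10), max(price):
       price_x10  price
store                  
S1          1000    100
S4          1830    183
S5           100    167
Reading off the value at row 'S1', column 'price_x10', we get 1000.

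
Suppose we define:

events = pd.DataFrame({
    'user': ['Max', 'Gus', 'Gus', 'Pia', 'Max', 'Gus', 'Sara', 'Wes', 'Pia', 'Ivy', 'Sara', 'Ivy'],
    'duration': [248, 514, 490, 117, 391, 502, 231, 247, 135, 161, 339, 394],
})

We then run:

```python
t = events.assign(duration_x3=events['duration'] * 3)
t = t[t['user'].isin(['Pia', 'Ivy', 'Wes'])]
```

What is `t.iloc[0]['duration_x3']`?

351

add column duration_x3 = events['duration'] * 3:
    user  duration  duration_x3
0    Max       248          744
1    Gus       514         1542
2    Gus       490         1470
3    Pia       117          351
4    Max       391         1173
5    Gus       502         1506
6   Sara       231          693
7    Wes       247          741
8    Pia       135          405
9    Ivy       161          483
10  Sara       339         1017
11   Ivy       394         1182
filter rows where user in ['Pia', 'Ivy', 'Wes']:
   user  duration  duration_x3
3   Pia       117          351
7   Wes       247          741
8   Pia       135          405
9   Ivy       161          483
11  Ivy       394         1182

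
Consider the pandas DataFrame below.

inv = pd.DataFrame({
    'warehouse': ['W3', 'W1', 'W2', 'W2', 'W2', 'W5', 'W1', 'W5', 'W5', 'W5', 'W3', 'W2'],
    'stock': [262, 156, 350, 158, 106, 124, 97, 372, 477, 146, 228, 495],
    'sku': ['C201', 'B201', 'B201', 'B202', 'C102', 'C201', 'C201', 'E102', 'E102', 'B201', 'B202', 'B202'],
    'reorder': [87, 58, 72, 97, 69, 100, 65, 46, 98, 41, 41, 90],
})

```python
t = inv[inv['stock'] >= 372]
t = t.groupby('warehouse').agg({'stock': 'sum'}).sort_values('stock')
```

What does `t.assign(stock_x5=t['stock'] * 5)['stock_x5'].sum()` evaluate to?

filter rows where stock >= 372:
   warehouse  stock   sku  reorder
7         W5    372  E102       46
8         W5    477  E102       98
11        W2    495  B202       90
group by warehouse, sum of stock:
           stock
warehouse       
W2           495
W5           849
sort by stock:
           stock
warehouse       
W2           495
W5           849
add column stock_x5 = t['stock'] * 5:
           stock  stock_x5
warehouse                 
W2           495      2475
W5           849      4245

6720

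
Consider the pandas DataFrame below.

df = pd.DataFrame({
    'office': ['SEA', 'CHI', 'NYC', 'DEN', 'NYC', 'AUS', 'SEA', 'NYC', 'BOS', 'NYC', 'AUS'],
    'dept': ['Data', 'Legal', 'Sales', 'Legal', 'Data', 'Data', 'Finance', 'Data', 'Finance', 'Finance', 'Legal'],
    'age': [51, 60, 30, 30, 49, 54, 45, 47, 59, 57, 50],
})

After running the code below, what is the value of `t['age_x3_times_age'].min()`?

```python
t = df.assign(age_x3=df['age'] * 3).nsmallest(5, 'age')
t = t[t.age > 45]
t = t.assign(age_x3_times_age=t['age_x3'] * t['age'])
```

add column age_x3 = df['age'] * 3:
   office     dept  age  age_x3
0     SEA     Data   51     153
1     CHI    Legal   60     180
2     NYC    Sales   30      90
3     DEN    Legal   30      90
4     NYC     Data   49     147
5     AUS     Data   54     162
6     SEA  Finance   45     135
7     NYC     Data   47     141
8     BOS  Finance   59     177
9     NYC  Finance   57     171
10    AUS    Legal   50     150
take 5 rows with smallest age:
  office     dept  age  age_x3
2    NYC    Sales   30      90
3    DEN    Legal   30      90
6    SEA  Finance   45     135
7    NYC     Data   47     141
4    NYC     Data   49     147
filter rows where age > 45:
  office  dept  age  age_x3
7    NYC  Data   47     141
4    NYC  Data   49     147
add column age_x3_times_age = t['age_x3'] * t['age']:
  office  dept  age  age_x3  age_x3_times_age
7    NYC  Data   47     141              6627
4    NYC  Data   49     147              7203

6627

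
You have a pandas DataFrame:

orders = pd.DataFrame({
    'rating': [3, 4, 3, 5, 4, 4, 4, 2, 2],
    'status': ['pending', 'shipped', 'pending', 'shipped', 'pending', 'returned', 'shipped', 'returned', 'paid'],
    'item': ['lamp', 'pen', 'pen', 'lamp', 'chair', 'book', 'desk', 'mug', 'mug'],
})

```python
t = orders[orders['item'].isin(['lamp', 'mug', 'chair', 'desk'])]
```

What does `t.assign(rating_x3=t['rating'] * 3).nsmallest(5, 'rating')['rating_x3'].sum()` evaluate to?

45

filter rows where item in ['lamp', 'mug', 'chair', 'desk']:
   rating    status   item
0       3   pending   lamp
3       5   shipped   lamp
4       4   pending  chair
6       4   shipped   desk
7       2  returned    mug
8       2      paid    mug
add column rating_x3 = t['rating'] * 3:
   rating    status   item  rating_x3
0       3   pending   lamp          9
3       5   shipped   lamp         15
4       4   pending  chair         12
6       4   shipped   desk         12
7       2  returned    mug          6
8       2      paid    mug          6
take 5 rows with smallest rating:
   rating    status   item  rating_x3
7       2  returned    mug          6
8       2      paid    mug          6
0       3   pending   lamp          9
4       4   pending  chair         12
6       4   shipped   desk         12
Taking the sum of column 'rating_x3' gives 45.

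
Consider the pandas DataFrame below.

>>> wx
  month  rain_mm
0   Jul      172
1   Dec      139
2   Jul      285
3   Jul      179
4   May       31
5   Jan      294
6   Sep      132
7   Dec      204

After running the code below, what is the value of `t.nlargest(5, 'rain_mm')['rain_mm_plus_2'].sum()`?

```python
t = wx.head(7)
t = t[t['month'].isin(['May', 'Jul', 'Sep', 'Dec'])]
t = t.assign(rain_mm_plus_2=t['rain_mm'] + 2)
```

917

take first 7 rows:
  month  rain_mm
0   Jul      172
1   Dec      139
2   Jul      285
3   Jul      179
4   May       31
5   Jan      294
6   Sep      132
filter rows where month in ['May', 'Jul', 'Sep', 'Dec']:
  month  rain_mm
0   Jul      172
1   Dec      139
2   Jul      285
3   Jul      179
4   May       31
6   Sep      132
add column rain_mm_plus_2 = t['rain_mm'] + 2:
  month  rain_mm  rain_mm_plus_2
0   Jul      172             174
1   Dec      139             141
2   Jul      285             287
3   Jul      179             181
4   May       31              33
6   Sep      132             134
take 5 rows with largest rain_mm:
  month  rain_mm  rain_mm_plus_2
2   Jul      285             287
3   Jul      179             181
0   Jul      172             174
1   Dec      139             141
6   Sep      132             134
Reading off the sum of column 'rain_mm_plus_2', we get 917.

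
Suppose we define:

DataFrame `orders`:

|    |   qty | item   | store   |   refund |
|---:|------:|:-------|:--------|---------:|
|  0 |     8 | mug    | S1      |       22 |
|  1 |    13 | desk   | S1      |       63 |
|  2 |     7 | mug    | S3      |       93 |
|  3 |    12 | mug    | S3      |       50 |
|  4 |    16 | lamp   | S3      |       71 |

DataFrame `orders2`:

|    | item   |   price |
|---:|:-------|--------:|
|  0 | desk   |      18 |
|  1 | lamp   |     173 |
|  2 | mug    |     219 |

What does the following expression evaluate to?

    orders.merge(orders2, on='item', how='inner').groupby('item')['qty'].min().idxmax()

lamp

merge on 'item' (how='inner') → 5 rows:
   qty  item store  refund  price
0    8   mug    S1      22    219
1   13  desk    S1      63     18
2    7   mug    S3      93    219
3   12   mug    S3      50    219
4   16  lamp    S3      71    173
group by item, min of qty:
item
desk    13
lamp    16
mug      7
Name: qty, dtype: int64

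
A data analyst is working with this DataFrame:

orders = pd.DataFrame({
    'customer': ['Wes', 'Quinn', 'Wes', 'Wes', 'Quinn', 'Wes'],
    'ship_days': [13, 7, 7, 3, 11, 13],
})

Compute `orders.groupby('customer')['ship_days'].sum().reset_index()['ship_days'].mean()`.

27.0

group by customer, sum of ship_days:
customer
Quinn    18
Wes      36
Name: ship_days, dtype: int64
reset_index():
  customer  ship_days
0    Quinn         18
1      Wes         36
So mean() = 27.0.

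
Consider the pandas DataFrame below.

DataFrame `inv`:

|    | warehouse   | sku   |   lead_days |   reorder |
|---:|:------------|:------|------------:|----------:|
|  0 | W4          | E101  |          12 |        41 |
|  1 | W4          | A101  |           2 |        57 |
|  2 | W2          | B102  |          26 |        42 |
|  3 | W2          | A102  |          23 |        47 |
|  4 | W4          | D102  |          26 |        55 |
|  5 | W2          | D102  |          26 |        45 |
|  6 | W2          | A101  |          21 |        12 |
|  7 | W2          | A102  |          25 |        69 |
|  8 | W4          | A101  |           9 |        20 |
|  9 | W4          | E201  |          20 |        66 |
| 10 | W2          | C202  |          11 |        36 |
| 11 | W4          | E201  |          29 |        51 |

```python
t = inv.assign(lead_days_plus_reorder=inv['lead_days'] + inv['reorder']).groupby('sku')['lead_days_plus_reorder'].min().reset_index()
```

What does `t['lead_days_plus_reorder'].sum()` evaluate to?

418

add column lead_days_plus_reorder = inv['lead_days'] + inv['reorder']:
   warehouse   sku  lead_days  reorder  lead_days_plus_reorder
0         W4  E101         12       41                      53
1         W4  A101          2       57                      59
2         W2  B102         26       42                      68
3         W2  A102         23       47                      70
4         W4  D102         26       55                      81
5         W2  D102         26       45                      71
6         W2  A101         21       12                      33
7         W2  A102         25       69                      94
8         W4  A101          9       20                      29
9         W4  E201         20       66                      86
10        W2  C202         11       36                      47
11        W4  E201         29       51                      80
group by sku, min of lead_days_plus_reorder:
sku
A101    29
A102    70
B102    68
C202    47
D102    71
E101    53
E201    80
Name: lead_days_plus_reorder, dtype: int64
reset_index():
    sku  lead_days_plus_reorder
0  A101                      29
1  A102                      70
2  B102                      68
3  C202                      47
4  D102                      71
5  E101                      53
6  E201                      80
Then the sum of column 'lead_days_plus_reorder': 418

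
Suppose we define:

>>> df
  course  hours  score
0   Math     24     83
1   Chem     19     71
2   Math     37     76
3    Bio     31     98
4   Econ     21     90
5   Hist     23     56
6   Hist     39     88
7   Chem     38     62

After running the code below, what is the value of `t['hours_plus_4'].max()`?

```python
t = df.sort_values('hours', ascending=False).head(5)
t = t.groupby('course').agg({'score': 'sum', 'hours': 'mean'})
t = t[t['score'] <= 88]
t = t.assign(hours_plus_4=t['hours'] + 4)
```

sort by hours descending:
  course  hours  score
6   Hist     39     88
7   Chem     38     62
2   Math     37     76
3    Bio     31     98
0   Math     24     83
5   Hist     23     56
4   Econ     21     90
1   Chem     19     71
take first 5 rows:
  course  hours  score
6   Hist     39     88
7   Chem     38     62
2   Math     37     76
3    Bio     31     98
0   Math     24     83
group by course: sum(score), mean(hours):
        score  hours
course              
Bio        98   31.0
Chem       62   38.0
Hist       88   39.0
Math      159   30.5
filter rows where score <= 88:
        score  hours
course              
Chem       62   38.0
Hist       88   39.0
add column hours_plus_4 = t['hours'] + 4:
        score  hours  hours_plus_4
course                            
Chem       62   38.0          42.0
Hist       88   39.0          43.0
Finally, max of column 'hours_plus_4' = 43.0.

43.0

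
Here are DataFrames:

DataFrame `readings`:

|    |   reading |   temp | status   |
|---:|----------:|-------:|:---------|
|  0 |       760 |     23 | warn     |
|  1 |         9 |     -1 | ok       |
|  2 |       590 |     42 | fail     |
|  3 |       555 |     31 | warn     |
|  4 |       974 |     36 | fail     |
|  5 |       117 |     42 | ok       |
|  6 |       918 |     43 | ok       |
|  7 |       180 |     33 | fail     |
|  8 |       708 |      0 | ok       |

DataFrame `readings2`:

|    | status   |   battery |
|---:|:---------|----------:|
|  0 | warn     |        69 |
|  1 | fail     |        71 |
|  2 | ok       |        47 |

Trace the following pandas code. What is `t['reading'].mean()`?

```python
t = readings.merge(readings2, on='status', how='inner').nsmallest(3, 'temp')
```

492.333333333

merge on 'status' (how='inner') → 9 rows:
   reading  temp status  battery
0      760    23   warn       69
1        9    -1     ok       47
2      590    42   fail       71
3      555    31   warn       69
4      974    36   fail       71
5      117    42     ok       47
6      918    43     ok       47
7      180    33   fail       71
8      708     0     ok       47
take 3 rows with smallest temp:
   reading  temp status  battery
1        9    -1     ok       47
8      708     0     ok       47
0      760    23   warn       69
Then the mean of column 'reading': 492.333333333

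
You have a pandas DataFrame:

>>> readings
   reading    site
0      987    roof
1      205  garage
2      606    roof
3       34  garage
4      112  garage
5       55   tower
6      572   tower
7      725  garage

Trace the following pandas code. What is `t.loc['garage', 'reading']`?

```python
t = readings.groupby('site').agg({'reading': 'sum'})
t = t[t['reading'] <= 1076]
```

group by site, sum of reading:
        reading
site           
garage     1076
roof       1593
tower       627
filter rows where reading <= 1076:
        reading
site           
garage     1076
tower       627
Finally, value at row 'garage', column 'reading' = 1076.

1076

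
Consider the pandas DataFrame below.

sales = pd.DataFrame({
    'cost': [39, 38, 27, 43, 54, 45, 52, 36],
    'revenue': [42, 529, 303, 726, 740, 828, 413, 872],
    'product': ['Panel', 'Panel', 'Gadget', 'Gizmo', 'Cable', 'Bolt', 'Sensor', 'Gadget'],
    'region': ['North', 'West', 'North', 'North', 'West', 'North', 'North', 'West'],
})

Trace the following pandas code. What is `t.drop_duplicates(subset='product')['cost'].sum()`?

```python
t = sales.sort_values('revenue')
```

260

sort by revenue:
   cost  revenue product region
0    39       42   Panel  North
2    27      303  Gadget  North
6    52      413  Sensor  North
1    38      529   Panel   West
3    43      726   Gizmo  North
4    54      740   Cable   West
5    45      828    Bolt  North
7    36      872  Gadget   West
drop duplicate product (keep=first):
   cost  revenue product region
0    39       42   Panel  North
2    27      303  Gadget  North
6    52      413  Sensor  North
3    43      726   Gizmo  North
4    54      740   Cable   West
5    45      828    Bolt  North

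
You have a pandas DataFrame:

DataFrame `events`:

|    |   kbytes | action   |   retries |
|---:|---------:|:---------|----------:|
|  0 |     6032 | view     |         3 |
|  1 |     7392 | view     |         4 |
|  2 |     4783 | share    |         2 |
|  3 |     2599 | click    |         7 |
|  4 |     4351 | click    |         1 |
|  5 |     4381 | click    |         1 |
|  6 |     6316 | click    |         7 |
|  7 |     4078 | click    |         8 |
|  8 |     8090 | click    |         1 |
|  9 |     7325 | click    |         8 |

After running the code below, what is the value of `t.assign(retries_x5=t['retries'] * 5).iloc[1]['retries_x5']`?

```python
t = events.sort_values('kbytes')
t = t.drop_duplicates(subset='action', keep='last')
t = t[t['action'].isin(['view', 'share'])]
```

sort by kbytes:
   kbytes action  retries
3    2599  click        7
7    4078  click        8
4    4351  click        1
5    4381  click        1
2    4783  share        2
0    6032   view        3
6    6316  click        7
9    7325  click        8
1    7392   view        4
8    8090  click        1
drop duplicate action (keep=last):
   kbytes action  retries
2    4783  share        2
1    7392   view        4
8    8090  click        1
filter rows where action in ['view', 'share']:
   kbytes action  retries
2    4783  share        2
1    7392   view        4
add column retries_x5 = t['retries'] * 5:
   kbytes action  retries  retries_x5
2    4783  share        2          10
1    7392   view        4          20
Taking the value at position 1, column 'retries_x5' gives 20.

20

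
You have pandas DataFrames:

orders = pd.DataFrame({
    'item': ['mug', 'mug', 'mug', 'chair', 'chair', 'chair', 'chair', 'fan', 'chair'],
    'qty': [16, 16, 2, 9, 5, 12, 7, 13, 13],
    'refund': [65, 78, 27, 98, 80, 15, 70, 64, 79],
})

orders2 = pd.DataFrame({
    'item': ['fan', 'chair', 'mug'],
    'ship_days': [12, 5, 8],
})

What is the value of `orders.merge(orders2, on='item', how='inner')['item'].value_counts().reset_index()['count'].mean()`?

3.0

merge on 'item' (how='inner') → 9 rows:
    item  qty  refund  ship_days
0    mug   16      65          8
1    mug   16      78          8
2    mug    2      27          8
3  chair    9      98          5
4  chair    5      80          5
5  chair   12      15          5
6  chair    7      70          5
7    fan   13      64         12
8  chair   13      79          5
value_counts of item:
item
chair    5
mug      3
fan      1
Name: count, dtype: int64
reset_index():
    item  count
0  chair      5
1    mug      3
2    fan      1
Then the mean of column 'count': 3.0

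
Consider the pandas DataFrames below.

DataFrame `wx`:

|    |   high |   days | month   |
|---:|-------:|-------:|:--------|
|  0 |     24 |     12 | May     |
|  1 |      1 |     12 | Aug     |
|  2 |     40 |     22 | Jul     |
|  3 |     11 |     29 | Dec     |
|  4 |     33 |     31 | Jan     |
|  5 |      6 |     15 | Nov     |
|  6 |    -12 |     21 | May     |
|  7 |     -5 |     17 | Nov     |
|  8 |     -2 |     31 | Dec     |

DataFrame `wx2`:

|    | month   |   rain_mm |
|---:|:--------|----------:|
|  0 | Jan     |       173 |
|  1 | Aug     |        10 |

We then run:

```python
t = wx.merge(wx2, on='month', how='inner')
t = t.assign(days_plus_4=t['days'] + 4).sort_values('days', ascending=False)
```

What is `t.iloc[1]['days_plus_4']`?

16

merge on 'month' (how='inner') → 2 rows:
   high  days month  rain_mm
0     1    12   Aug       10
1    33    31   Jan      173
add column days_plus_4 = t['days'] + 4:
   high  days month  rain_mm  days_plus_4
0     1    12   Aug       10           16
1    33    31   Jan      173           35
sort by days descending:
   high  days month  rain_mm  days_plus_4
1    33    31   Jan      173           35
0     1    12   Aug       10           16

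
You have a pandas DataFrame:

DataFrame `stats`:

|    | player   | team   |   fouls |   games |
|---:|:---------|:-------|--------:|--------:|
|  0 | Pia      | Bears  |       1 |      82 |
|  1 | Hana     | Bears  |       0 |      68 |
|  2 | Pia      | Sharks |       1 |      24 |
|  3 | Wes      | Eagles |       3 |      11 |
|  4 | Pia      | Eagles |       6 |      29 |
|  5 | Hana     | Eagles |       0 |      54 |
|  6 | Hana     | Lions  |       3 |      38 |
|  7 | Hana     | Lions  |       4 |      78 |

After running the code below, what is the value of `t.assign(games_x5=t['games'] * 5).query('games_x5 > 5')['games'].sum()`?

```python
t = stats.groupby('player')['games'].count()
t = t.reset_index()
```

7

group by player, count of games:
player
Hana    4
Pia     3
Wes     1
Name: games, dtype: int64
reset_index():
  player  games
0   Hana      4
1    Pia      3
2    Wes      1
add column games_x5 = t['games'] * 5:
  player  games  games_x5
0   Hana      4        20
1    Pia      3        15
2    Wes      1         5
filter rows where games_x5 > 5:
  player  games  games_x5
0   Hana      4        20
1    Pia      3        15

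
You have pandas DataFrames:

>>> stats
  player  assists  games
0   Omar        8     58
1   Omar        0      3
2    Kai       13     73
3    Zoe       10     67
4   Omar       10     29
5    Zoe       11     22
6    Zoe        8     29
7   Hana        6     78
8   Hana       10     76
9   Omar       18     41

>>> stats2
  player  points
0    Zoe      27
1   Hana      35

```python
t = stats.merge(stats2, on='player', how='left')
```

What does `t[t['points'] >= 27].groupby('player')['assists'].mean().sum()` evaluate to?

merge on 'player' (how='left') → 10 rows:
  player  assists  games  points
0   Omar        8     58     NaN
1   Omar        0      3     NaN
2    Kai       13     73     NaN
3    Zoe       10     67    27.0
4   Omar       10     29     NaN
5    Zoe       11     22    27.0
6    Zoe        8     29    27.0
7   Hana        6     78    35.0
8   Hana       10     76    35.0
9   Omar       18     41     NaN
filter rows where points >= 27:
  player  assists  games  points
3    Zoe       10     67    27.0
5    Zoe       11     22    27.0
6    Zoe        8     29    27.0
7   Hana        6     78    35.0
8   Hana       10     76    35.0
group by player, mean of assists:
player
Hana    8.000000
Zoe     9.666667
Name: assists, dtype: float64

17.6666666667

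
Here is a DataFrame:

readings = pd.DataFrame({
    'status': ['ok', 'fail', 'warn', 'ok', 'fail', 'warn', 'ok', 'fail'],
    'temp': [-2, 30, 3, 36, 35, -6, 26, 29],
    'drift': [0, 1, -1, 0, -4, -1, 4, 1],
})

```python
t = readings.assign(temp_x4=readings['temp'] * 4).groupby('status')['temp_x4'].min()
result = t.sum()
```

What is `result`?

84

add column temp_x4 = readings['temp'] * 4:
  status  temp  drift  temp_x4
0     ok    -2      0       -8
1   fail    30      1      120
2   warn     3     -1       12
3     ok    36      0      144
4   fail    35     -4      140
5   warn    -6     -1      -24
6     ok    26      4      104
7   fail    29      1      116
group by status, min of temp_x4:
status
fail    116
ok       -8
warn    -24
Name: temp_x4, dtype: int64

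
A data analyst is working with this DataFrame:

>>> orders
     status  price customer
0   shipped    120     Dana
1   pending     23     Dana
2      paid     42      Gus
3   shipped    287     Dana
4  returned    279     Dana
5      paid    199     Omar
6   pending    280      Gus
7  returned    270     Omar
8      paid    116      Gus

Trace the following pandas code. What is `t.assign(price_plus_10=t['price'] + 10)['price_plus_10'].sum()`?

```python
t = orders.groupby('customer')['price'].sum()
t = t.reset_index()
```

1646

group by customer, sum of price:
customer
Dana    709
Gus     438
Omar    469
Name: price, dtype: int64
reset_index():
  customer  price
0     Dana    709
1      Gus    438
2     Omar    469
add column price_plus_10 = t['price'] + 10:
  customer  price  price_plus_10
0     Dana    709            719
1      Gus    438            448
2     Omar    469            479
sum of column 'price_plus_10' → 1646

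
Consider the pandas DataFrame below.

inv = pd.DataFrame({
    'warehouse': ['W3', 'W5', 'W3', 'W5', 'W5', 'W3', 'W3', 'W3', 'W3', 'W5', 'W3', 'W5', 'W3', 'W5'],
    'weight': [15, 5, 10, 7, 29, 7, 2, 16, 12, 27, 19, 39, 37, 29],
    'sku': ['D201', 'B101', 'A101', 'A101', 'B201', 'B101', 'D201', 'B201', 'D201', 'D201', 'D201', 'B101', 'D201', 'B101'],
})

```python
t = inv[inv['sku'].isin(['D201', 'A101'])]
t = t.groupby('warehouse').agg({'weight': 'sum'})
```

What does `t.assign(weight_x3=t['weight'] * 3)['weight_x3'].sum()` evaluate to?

filter rows where sku in ['D201', 'A101']:
   warehouse  weight   sku
0         W3      15  D201
2         W3      10  A101
3         W5       7  A101
6         W3       2  D201
8         W3      12  D201
9         W5      27  D201
10        W3      19  D201
12        W3      37  D201
group by warehouse, sum of weight:
           weight
warehouse        
W3             95
W5             34
add column weight_x3 = t['weight'] * 3:
           weight  weight_x3
warehouse                   
W3             95        285
W5             34        102
Then the sum of column 'weight_x3': 387

387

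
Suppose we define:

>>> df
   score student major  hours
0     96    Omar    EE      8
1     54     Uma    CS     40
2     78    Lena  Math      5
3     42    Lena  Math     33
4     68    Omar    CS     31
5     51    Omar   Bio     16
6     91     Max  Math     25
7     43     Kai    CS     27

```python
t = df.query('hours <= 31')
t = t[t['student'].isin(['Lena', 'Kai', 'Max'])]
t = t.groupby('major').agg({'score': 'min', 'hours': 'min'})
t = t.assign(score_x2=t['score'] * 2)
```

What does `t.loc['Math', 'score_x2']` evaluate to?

156

filter rows where hours <= 31:
   score student major  hours
0     96    Omar    EE      8
2     78    Lena  Math      5
4     68    Omar    CS     31
5     51    Omar   Bio     16
6     91     Max  Math     25
7     43     Kai    CS     27
filter rows where student in ['Lena', 'Kai', 'Max']:
   score student major  hours
2     78    Lena  Math      5
6     91     Max  Math     25
7     43     Kai    CS     27
group by major: min(score), min(hours):
       score  hours
major              
CS        43     27
Math      78      5
add column score_x2 = t['score'] * 2:
       score  hours  score_x2
major                        
CS        43     27        86
Math      78      5       156
Taking the value at row 'Math', column 'score_x2' gives 156.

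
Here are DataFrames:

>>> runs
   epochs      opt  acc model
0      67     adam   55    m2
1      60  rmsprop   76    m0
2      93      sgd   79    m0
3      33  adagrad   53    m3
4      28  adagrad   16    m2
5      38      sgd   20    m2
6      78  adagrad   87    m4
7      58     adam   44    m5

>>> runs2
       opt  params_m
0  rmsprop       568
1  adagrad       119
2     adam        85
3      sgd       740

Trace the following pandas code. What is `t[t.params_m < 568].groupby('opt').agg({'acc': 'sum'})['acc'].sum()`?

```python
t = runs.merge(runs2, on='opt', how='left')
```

255

merge on 'opt' (how='left') → 8 rows:
   epochs      opt  acc model  params_m
0      67     adam   55    m2        85
1      60  rmsprop   76    m0       568
2      93      sgd   79    m0       740
3      33  adagrad   53    m3       119
4      28  adagrad   16    m2       119
5      38      sgd   20    m2       740
6      78  adagrad   87    m4       119
7      58     adam   44    m5        85
filter rows where params_m < 568:
   epochs      opt  acc model  params_m
0      67     adam   55    m2        85
3      33  adagrad   53    m3       119
4      28  adagrad   16    m2       119
6      78  adagrad   87    m4       119
7      58     adam   44    m5        85
group by opt, sum of acc:
         acc
opt         
adagrad  156
adam      99
Taking the sum of column 'acc' gives 255.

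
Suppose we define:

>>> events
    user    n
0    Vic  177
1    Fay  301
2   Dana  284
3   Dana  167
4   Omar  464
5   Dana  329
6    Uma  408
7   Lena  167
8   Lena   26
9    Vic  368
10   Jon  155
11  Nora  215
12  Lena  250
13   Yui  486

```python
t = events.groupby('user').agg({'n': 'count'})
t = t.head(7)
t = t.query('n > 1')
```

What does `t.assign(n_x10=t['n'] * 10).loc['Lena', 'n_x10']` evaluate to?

30

group by user, count of n:
      n
user   
Dana  3
Fay   1
Jon   1
Lena  3
Nora  1
Omar  1
Uma   1
Vic   2
Yui   1
take first 7 rows:
      n
user   
Dana  3
Fay   1
Jon   1
Lena  3
Nora  1
Omar  1
Uma   1
filter rows where n > 1:
      n
user   
Dana  3
Lena  3
add column n_x10 = t['n'] * 10:
      n  n_x10
user          
Dana  3     30
Lena  3     30
Hence 30.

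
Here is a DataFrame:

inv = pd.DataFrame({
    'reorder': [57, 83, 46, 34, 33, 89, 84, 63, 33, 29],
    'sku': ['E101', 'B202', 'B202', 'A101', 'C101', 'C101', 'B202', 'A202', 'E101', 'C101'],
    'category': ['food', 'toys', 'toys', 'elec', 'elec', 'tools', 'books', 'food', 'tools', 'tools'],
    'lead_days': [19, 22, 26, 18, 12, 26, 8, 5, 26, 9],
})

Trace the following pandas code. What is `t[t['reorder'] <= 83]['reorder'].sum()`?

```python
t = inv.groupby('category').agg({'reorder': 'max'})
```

180

group by category, max of reorder:
          reorder
category         
books          84
elec           34
food           63
tools          89
toys           83
filter rows where reorder <= 83:
          reorder
category         
elec           34
food           63
toys           83
The sum of column 'reorder' is 180.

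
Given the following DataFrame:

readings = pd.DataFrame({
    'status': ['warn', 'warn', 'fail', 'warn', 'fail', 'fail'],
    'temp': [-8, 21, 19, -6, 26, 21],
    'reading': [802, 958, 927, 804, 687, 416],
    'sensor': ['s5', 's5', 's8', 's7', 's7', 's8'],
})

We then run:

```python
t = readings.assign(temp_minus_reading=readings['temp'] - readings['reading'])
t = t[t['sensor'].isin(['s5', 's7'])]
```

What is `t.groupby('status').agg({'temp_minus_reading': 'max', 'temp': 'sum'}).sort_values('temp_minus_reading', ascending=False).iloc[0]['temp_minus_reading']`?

-661

add column temp_minus_reading = readings['temp'] - readings['reading']:
  status  temp  reading sensor  temp_minus_reading
0   warn    -8      802     s5                -810
1   warn    21      958     s5                -937
2   fail    19      927     s8                -908
3   warn    -6      804     s7                -810
4   fail    26      687     s7                -661
5   fail    21      416     s8                -395
filter rows where sensor in ['s5', 's7']:
  status  temp  reading sensor  temp_minus_reading
0   warn    -8      802     s5                -810
1   warn    21      958     s5                -937
3   warn    -6      804     s7                -810
4   fail    26      687     s7                -661
group by status: max(temp_minus_reading), sum(temp):
        temp_minus_reading  temp
status                          
fail                  -661    26
warn                  -810     7
sort by temp_minus_reading descending:
        temp_minus_reading  temp
status                          
fail                  -661    26
warn                  -810     7
value at position 0, column 'temp_minus_reading' → -661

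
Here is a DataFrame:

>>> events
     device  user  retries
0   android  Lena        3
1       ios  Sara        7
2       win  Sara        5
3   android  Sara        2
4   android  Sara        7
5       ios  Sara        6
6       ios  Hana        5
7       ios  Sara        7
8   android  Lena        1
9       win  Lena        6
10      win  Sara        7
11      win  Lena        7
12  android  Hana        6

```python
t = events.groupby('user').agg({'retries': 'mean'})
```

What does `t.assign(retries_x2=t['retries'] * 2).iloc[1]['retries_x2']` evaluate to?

8.5

group by user, mean of retries:
       retries
user          
Hana  5.500000
Lena  4.250000
Sara  5.857143
add column retries_x2 = t['retries'] * 2:
       retries  retries_x2
user                      
Hana  5.500000   11.000000
Lena  4.250000    8.500000
Sara  5.857143   11.714286
value at position 1, column 'retries_x2' → 8.5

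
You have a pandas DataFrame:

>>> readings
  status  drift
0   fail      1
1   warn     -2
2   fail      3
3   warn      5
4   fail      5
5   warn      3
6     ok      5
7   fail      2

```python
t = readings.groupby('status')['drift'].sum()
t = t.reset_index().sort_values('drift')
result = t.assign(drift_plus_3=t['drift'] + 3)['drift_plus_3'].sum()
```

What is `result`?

31

group by status, sum of drift:
status
fail    11
ok       5
warn     6
Name: drift, dtype: int64
reset_index():
  status  drift
0   fail     11
1     ok      5
2   warn      6
sort by drift:
  status  drift
1     ok      5
2   warn      6
0   fail     11
add column drift_plus_3 = t['drift'] + 3:
  status  drift  drift_plus_3
1     ok      5             8
2   warn      6             9
0   fail     11            14
The sum of column 'drift_plus_3' is 31.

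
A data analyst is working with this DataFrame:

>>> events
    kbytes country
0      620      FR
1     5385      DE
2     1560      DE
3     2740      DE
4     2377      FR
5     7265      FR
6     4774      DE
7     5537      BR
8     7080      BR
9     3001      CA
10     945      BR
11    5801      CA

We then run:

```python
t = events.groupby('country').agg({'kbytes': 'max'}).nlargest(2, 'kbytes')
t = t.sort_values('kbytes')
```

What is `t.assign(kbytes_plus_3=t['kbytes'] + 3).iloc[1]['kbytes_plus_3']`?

7268

group by country, max of kbytes:
         kbytes
country        
BR         7080
CA         5801
DE         5385
FR         7265
take 2 rows with largest kbytes:
         kbytes
country        
FR         7265
BR         7080
sort by kbytes:
         kbytes
country        
BR         7080
FR         7265
add column kbytes_plus_3 = t['kbytes'] + 3:
         kbytes  kbytes_plus_3
country                       
BR         7080           7083
FR         7265           7268
Then the value at position 1, column 'kbytes_plus_3': 7268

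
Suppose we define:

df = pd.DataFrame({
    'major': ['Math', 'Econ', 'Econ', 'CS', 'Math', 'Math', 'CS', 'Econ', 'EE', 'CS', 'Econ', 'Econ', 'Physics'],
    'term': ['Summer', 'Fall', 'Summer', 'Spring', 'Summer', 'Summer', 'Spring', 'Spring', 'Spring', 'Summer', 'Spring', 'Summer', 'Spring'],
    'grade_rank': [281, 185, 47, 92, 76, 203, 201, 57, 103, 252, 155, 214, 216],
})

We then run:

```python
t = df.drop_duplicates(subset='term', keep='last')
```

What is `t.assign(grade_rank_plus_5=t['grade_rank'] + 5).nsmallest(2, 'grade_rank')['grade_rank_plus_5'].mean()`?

204.5

drop duplicate term (keep=last):
      major    term  grade_rank
1      Econ    Fall         185
11     Econ  Summer         214
12  Physics  Spring         216
add column grade_rank_plus_5 = t['grade_rank'] + 5:
      major    term  grade_rank  grade_rank_plus_5
1      Econ    Fall         185                190
11     Econ  Summer         214                219
12  Physics  Spring         216                221
take 2 rows with smallest grade_rank:
   major    term  grade_rank  grade_rank_plus_5
1   Econ    Fall         185                190
11  Econ  Summer         214                219
Reading off the mean of column 'grade_rank_plus_5', we get 204.5.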